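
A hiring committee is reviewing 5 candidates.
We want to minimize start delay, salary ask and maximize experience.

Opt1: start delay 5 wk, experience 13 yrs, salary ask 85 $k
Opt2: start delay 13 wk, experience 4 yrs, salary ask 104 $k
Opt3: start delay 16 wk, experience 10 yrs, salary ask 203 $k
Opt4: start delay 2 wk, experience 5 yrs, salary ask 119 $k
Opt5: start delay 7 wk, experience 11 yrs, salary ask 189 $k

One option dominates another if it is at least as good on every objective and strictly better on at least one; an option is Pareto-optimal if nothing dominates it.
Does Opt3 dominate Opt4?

No

Opt3 vs Opt4: Opt3 is worse on start delay (16 vs 2), so it does not dominate Opt4.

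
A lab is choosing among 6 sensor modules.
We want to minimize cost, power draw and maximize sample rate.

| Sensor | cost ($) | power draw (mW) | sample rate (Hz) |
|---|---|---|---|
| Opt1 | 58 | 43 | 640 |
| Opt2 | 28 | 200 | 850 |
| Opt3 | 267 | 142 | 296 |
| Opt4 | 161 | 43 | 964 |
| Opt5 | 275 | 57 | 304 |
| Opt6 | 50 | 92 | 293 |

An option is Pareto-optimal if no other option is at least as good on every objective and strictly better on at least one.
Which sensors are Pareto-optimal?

Opt1: not dominated.
Opt2: not dominated (best cost).
Opt3: dominated by Opt1 (cost 58≤267, power draw 43≤142, sample rate 640≥296).
Opt4: not dominated (best sample rate).
Opt5: dominated by Opt1 (cost 58≤275, power draw 43≤57, sample rate 640≥304).
Opt6: not dominated.

Opt1, Opt2, Opt4, Opt6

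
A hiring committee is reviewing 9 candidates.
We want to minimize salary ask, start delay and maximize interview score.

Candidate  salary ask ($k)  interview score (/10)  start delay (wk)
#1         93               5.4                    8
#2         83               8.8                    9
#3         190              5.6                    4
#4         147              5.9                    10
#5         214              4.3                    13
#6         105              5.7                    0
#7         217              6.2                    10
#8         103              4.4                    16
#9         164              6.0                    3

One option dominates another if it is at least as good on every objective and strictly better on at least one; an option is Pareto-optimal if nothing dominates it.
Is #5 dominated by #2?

Yes

#2 vs #5: salary ask 83≤214, interview score 8.8≥4.3, start delay 9≤13 — #2 is at least as good on every objective with at least one strict improvement.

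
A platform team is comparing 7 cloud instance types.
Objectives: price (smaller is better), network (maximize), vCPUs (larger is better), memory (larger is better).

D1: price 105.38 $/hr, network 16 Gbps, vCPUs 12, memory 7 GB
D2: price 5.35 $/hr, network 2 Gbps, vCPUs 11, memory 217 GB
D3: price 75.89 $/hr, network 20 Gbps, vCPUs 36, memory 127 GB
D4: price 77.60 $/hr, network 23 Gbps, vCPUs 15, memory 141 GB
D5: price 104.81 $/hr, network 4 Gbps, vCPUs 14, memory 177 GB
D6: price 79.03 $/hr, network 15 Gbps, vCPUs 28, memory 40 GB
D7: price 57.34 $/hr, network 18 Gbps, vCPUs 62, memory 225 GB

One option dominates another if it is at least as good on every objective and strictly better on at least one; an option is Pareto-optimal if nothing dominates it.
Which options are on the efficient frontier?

D1: dominated by D3 (price 75.89≤105.38, network 20≥16, vCPUs 36≥12, memory 127≥7).
D2: not dominated (best price).
D3: not dominated.
D4: not dominated (best network).
D5: dominated by D7 (price 57.34≤104.81, network 18≥4, vCPUs 62≥14, memory 225≥177).
D6: dominated by D3 (price 75.89≤79.03, network 20≥15, vCPUs 36≥28, memory 127≥40).
D7: not dominated (best vCPUs).

D2, D3, D4, D7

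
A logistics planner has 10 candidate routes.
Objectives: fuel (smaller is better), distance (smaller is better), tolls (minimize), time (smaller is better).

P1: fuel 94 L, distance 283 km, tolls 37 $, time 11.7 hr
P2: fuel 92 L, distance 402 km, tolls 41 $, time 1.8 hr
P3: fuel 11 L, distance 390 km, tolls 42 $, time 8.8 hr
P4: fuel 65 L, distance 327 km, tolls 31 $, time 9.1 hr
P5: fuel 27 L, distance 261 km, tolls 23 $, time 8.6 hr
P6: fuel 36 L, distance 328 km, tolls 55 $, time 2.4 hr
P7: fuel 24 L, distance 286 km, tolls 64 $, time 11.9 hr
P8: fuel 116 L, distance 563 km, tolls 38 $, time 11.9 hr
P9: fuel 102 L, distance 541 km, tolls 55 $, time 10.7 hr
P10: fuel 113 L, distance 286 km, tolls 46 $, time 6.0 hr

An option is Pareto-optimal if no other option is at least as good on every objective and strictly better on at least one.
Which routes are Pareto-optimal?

P1: dominated by P5 (fuel 27≤94, distance 261≤283, tolls 23≤37, time 8.6≤11.7).
P2: not dominated (best time).
P3: not dominated (best fuel).
P4: dominated by P5 (fuel 27≤65, distance 261≤327, tolls 23≤31, time 8.6≤9.1).
P5: not dominated (best distance).
P6: not dominated.
P7: not dominated.
P8: dominated by P1 (fuel 94≤116, distance 283≤563, tolls 37≤38, time 11.7≤11.9).
P9: dominated by P2 (fuel 92≤102, distance 402≤541, tolls 41≤55, time 1.8≤10.7).
P10: not dominated.

P2, P3, P5, P6, P7, P10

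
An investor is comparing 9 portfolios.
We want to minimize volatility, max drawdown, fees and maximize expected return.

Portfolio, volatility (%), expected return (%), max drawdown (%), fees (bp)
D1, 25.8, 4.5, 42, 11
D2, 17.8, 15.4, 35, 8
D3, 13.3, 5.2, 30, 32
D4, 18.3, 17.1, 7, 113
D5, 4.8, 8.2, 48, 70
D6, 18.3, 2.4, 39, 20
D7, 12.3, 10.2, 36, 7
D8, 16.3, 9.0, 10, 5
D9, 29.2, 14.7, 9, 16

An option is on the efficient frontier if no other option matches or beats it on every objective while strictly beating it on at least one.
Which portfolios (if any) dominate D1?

D2: volatility 17.8≤25.8, expected return 15.4≥4.5, max drawdown 35≤42, fees 8≤11 — dominates D1.
D7: volatility 12.3≤25.8, expected return 10.2≥4.5, max drawdown 36≤42, fees 7≤11 — dominates D1.
D8: volatility 16.3≤25.8, expected return 9.0≥4.5, max drawdown 10≤42, fees 5≤11 — dominates D1.
Others (D3, D4, D5, D6, D9) are each worse than D1 on at least one objective.

D2, D7, D8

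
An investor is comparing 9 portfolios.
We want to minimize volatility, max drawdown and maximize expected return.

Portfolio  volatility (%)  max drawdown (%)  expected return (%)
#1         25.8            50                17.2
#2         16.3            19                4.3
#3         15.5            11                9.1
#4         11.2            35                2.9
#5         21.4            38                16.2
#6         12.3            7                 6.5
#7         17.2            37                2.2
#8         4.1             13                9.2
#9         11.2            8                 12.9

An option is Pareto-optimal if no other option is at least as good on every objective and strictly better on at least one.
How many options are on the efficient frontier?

5

#1: not dominated (best expected return).
#2: dominated by #3 (volatility 15.5≤16.3, max drawdown 11≤19, expected return 9.1≥4.3).
#3: dominated by #9 (volatility 11.2≤15.5, max drawdown 8≤11, expected return 12.9≥9.1).
#4: dominated by #8 (volatility 4.1≤11.2, max drawdown 13≤35, expected return 9.2≥2.9).
#5: not dominated.
#6: not dominated (best max drawdown).
#7: dominated by #2 (volatility 16.3≤17.2, max drawdown 19≤37, expected return 4.3≥2.2).
#8: not dominated (best volatility).
#9: not dominated.
Pareto-optimal: #1, #5, #6, #8, #9 → 5.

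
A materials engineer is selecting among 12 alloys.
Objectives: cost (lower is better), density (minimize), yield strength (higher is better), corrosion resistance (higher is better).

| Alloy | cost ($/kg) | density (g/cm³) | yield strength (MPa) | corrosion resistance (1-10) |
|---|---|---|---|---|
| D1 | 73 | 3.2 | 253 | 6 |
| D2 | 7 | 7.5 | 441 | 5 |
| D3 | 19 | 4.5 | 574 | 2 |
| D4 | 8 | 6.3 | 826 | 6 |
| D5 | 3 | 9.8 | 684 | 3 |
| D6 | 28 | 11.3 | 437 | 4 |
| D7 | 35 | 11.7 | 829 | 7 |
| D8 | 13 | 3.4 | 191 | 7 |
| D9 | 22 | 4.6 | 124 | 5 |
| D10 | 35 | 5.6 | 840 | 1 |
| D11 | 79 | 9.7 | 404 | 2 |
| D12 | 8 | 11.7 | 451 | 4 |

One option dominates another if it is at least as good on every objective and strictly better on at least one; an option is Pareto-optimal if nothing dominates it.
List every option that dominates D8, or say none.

none

D1: worse on cost (73 vs 13).
D2: worse on density (7.5 vs 3.4).
D3: worse on cost (19 vs 13).
D4: worse on density (6.3 vs 3.4).
D5: worse on density (9.8 vs 3.4).
D6: worse on cost (28 vs 13).
D7: worse on cost (35 vs 13).
D9: worse on cost (22 vs 13).
D10: worse on cost (35 vs 13).
D11: worse on cost (79 vs 13).
D12: worse on density (11.7 vs 3.4).
No option dominates D8.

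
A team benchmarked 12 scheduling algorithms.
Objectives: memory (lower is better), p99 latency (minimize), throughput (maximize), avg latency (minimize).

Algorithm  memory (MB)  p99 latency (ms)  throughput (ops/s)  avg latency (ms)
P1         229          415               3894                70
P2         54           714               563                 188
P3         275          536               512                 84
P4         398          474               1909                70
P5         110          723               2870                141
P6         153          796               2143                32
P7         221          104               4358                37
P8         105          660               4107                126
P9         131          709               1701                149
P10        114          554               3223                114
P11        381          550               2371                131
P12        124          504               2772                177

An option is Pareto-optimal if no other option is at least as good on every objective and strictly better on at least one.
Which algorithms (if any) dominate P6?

none

P1: worse on memory (229 vs 153).
P2: worse on throughput (563 vs 2143).
P3: worse on memory (275 vs 153).
P4: worse on memory (398 vs 153).
P5: worse on avg latency (141 vs 32).
P7: worse on memory (221 vs 153).
P8: worse on avg latency (126 vs 32).
P9: worse on throughput (1701 vs 2143).
P10: worse on avg latency (114 vs 32).
P11: worse on memory (381 vs 153).
P12: worse on avg latency (177 vs 32).
No option dominates P6.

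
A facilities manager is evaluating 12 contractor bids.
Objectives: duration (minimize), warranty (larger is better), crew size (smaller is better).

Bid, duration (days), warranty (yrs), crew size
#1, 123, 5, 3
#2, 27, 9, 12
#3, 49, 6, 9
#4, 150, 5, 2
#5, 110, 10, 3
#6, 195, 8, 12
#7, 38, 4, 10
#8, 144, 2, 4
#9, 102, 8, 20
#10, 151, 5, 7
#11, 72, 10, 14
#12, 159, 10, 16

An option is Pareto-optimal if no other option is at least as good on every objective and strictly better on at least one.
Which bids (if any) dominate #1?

#5

#5: duration 110≤123, warranty 10≥5, crew size 3≤3 — dominates #1.
Others (#2, #3, #4, #6, #7, #8, #9, #10, #11, #12) are each worse than #1 on at least one objective.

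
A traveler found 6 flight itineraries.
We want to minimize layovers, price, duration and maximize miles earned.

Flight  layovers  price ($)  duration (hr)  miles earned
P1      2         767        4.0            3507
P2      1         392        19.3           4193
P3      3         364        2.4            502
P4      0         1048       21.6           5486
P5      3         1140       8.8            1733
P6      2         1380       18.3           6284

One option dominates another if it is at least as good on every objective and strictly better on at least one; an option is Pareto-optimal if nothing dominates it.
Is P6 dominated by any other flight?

P1: worse on miles earned (3507 vs 6284).
P2: worse on duration (19.3 vs 18.3).
P3: worse on layovers (3 vs 2).
P4: worse on duration (21.6 vs 18.3).
P5: worse on layovers (3 vs 2).
No option is at least as good as P6 on every objective and strictly better on one.

No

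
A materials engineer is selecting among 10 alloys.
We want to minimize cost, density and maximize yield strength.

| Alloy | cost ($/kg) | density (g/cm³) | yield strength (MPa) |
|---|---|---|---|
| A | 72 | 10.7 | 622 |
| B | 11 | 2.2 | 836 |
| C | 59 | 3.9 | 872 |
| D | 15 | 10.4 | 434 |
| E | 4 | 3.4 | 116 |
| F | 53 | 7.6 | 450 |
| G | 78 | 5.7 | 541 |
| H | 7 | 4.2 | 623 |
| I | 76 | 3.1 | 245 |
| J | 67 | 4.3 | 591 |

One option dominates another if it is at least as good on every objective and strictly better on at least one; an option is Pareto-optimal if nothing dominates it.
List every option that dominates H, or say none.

none

A: worse on cost (72 vs 7).
B: worse on cost (11 vs 7).
C: worse on cost (59 vs 7).
D: worse on cost (15 vs 7).
E: worse on yield strength (116 vs 623).
F: worse on cost (53 vs 7).
G: worse on cost (78 vs 7).
I: worse on cost (76 vs 7).
J: worse on cost (67 vs 7).
No option dominates H.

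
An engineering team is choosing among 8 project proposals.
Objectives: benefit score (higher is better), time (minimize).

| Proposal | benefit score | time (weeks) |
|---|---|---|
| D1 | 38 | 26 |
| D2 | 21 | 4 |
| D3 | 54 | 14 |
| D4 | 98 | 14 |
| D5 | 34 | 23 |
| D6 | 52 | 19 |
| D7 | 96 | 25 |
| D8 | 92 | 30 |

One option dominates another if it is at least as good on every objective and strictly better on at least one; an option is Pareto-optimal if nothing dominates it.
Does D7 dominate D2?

D7 vs D2: D7 is worse on time (25 vs 4), so it does not dominate D2.

No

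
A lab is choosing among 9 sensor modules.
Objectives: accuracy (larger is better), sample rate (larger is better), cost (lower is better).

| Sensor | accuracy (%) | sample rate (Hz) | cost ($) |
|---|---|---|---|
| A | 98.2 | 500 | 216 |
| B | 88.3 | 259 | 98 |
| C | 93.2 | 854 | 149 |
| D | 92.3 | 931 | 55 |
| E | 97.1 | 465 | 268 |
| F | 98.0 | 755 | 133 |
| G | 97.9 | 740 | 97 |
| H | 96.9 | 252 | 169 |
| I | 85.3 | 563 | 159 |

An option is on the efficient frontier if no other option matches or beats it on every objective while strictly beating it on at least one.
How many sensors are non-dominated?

A: not dominated (best accuracy).
B: dominated by D (accuracy 92.3≥88.3, sample rate 931≥259, cost 55≤98).
C: not dominated.
D: not dominated (best sample rate).
E: dominated by A (accuracy 98.2≥97.1, sample rate 500≥465, cost 216≤268).
F: not dominated.
G: not dominated.
H: dominated by F (accuracy 98.0≥96.9, sample rate 755≥252, cost 133≤169).
I: dominated by C (accuracy 93.2≥85.3, sample rate 854≥563, cost 149≤159).
Pareto-optimal: A, C, D, F, G → 5.

5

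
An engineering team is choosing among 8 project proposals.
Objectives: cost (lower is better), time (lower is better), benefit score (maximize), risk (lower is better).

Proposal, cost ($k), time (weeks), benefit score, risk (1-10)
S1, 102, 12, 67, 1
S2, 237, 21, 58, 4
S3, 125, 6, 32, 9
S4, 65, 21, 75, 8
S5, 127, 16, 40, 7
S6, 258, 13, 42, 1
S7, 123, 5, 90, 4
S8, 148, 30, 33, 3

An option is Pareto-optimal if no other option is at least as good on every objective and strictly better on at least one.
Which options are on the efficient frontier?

S1, S4, S7

S1: not dominated.
S2: dominated by S1 (cost 102≤237, time 12≤21, benefit score 67≥58, risk 1≤4).
S3: dominated by S7 (cost 123≤125, time 5≤6, benefit score 90≥32, risk 4≤9).
S4: not dominated (best cost).
S5: dominated by S1 (cost 102≤127, time 12≤16, benefit score 67≥40, risk 1≤7).
S6: dominated by S1 (cost 102≤258, time 12≤13, benefit score 67≥42, risk 1≤1).
S7: not dominated (best time).
S8: dominated by S1 (cost 102≤148, time 12≤30, benefit score 67≥33, risk 1≤3).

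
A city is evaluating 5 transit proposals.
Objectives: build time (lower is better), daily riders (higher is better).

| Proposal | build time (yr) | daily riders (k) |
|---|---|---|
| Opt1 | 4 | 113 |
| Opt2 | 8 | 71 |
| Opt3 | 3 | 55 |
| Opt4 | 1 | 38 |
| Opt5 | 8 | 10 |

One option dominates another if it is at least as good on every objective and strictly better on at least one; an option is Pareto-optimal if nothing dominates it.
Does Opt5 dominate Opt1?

Opt5 vs Opt1: Opt5 is worse on build time (8 vs 4), so it does not dominate Opt1.

No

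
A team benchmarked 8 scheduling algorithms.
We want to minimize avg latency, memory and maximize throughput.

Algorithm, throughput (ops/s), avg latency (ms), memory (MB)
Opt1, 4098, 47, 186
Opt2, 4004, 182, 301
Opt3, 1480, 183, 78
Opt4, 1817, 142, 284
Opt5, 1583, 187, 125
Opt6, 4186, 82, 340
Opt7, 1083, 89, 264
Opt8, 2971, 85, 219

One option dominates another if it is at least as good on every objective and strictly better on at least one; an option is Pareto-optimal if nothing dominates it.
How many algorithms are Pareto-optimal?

Opt1: not dominated (best avg latency).
Opt2: dominated by Opt1 (throughput 4098≥4004, avg latency 47≤182, memory 186≤301).
Opt3: not dominated (best memory).
Opt4: dominated by Opt1 (throughput 4098≥1817, avg latency 47≤142, memory 186≤284).
Opt5: not dominated.
Opt6: not dominated (best throughput).
Opt7: dominated by Opt1 (throughput 4098≥1083, avg latency 47≤89, memory 186≤264).
Opt8: dominated by Opt1 (throughput 4098≥2971, avg latency 47≤85, memory 186≤219).
Pareto-optimal: Opt1, Opt3, Opt5, Opt6 → 4.

4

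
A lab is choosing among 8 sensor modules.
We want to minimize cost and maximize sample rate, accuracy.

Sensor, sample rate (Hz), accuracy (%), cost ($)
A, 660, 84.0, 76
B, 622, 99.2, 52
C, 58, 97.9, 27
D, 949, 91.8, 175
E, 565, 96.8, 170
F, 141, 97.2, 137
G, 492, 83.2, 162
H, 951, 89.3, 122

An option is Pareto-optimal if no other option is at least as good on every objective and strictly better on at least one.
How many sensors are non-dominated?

5

A: not dominated.
B: not dominated (best accuracy).
C: not dominated (best cost).
D: not dominated.
E: dominated by B (sample rate 622≥565, accuracy 99.2≥96.8, cost 52≤170).
F: dominated by B (sample rate 622≥141, accuracy 99.2≥97.2, cost 52≤137).
G: dominated by A (sample rate 660≥492, accuracy 84.0≥83.2, cost 76≤162).
H: not dominated (best sample rate).
Pareto-optimal: A, B, C, D, H → 5.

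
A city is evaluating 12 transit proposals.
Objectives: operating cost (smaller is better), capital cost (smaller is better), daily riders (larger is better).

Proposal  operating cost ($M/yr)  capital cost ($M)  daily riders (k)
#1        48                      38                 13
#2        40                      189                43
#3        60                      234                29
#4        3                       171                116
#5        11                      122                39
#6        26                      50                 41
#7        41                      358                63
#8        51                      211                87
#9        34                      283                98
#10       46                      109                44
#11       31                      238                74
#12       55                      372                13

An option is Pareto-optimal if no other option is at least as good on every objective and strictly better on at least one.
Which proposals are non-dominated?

#1: not dominated (best capital cost).
#2: dominated by #4 (operating cost 3≤40, capital cost 171≤189, daily riders 116≥43).
#3: dominated by #2 (operating cost 40≤60, capital cost 189≤234, daily riders 43≥29).
#4: not dominated (best operating cost).
#5: not dominated.
#6: not dominated.
#7: dominated by #4 (operating cost 3≤41, capital cost 171≤358, daily riders 116≥63).
#8: dominated by #4 (operating cost 3≤51, capital cost 171≤211, daily riders 116≥87).
#9: dominated by #4 (operating cost 3≤34, capital cost 171≤283, daily riders 116≥98).
#10: not dominated.
#11: dominated by #4 (operating cost 3≤31, capital cost 171≤238, daily riders 116≥74).
#12: dominated by #1 (operating cost 48≤55, capital cost 38≤372, daily riders 13≥13).

#1, #4, #5, #6, #10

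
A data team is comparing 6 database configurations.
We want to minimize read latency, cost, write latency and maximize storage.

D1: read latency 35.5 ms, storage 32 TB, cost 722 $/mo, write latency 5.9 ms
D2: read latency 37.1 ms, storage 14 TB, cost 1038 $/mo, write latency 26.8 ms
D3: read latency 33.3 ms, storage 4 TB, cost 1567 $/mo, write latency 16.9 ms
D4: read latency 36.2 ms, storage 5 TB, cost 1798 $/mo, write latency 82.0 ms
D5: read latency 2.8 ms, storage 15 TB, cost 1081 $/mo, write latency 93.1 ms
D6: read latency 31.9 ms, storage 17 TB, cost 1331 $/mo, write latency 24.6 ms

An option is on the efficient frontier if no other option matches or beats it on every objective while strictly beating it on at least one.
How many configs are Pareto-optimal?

D1: not dominated (best storage).
D2: dominated by D1 (read latency 35.5≤37.1, storage 32≥14, cost 722≤1038, write latency 5.9≤26.8).
D3: not dominated.
D4: dominated by D1 (read latency 35.5≤36.2, storage 32≥5, cost 722≤1798, write latency 5.9≤82.0).
D5: not dominated (best read latency).
D6: not dominated.
Pareto-optimal: D1, D3, D5, D6 → 4.

4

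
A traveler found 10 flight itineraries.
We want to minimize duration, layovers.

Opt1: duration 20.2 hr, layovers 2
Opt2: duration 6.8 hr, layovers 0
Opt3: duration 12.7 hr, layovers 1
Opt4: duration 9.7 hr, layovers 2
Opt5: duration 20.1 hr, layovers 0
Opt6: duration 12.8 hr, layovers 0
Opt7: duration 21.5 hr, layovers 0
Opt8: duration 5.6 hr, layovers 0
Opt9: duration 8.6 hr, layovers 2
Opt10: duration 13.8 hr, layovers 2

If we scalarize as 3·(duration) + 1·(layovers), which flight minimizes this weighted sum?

Opt8

Opt1: 3·20.2 + 1·2 = 62.6
Opt2: 3·6.8 + 1·0 = 20.4
Opt3: 3·12.7 + 1·1 = 39.1
Opt4: 3·9.7 + 1·2 = 31.1
Opt5: 3·20.1 + 1·0 = 60.3
Opt6: 3·12.8 + 1·0 = 38.4
Opt7: 3·21.5 + 1·0 = 64.5
Opt8: 3·5.6 + 1·0 = 16.8
Opt9: 3·8.6 + 1·2 = 27.8
Opt10: 3·13.8 + 1·2 = 43.4
Lowest: Opt8 at 16.8.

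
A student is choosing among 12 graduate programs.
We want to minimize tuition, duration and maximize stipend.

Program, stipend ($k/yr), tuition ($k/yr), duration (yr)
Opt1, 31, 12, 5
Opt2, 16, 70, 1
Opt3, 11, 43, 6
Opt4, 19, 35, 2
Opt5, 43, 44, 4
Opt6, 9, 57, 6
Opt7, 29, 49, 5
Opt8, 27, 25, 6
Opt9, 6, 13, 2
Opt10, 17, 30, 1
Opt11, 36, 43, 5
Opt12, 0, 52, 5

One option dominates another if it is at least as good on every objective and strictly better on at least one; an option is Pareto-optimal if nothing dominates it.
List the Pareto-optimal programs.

Opt1: not dominated (best tuition).
Opt2: dominated by Opt10 (stipend 17≥16, tuition 30≤70, duration 1≤1).
Opt3: dominated by Opt1 (stipend 31≥11, tuition 12≤43, duration 5≤6).
Opt4: not dominated.
Opt5: not dominated (best stipend).
Opt6: dominated by Opt1 (stipend 31≥9, tuition 12≤57, duration 5≤6).
Opt7: dominated by Opt1 (stipend 31≥29, tuition 12≤49, duration 5≤5).
Opt8: dominated by Opt1 (stipend 31≥27, tuition 12≤25, duration 5≤6).
Opt9: not dominated.
Opt10: not dominated.
Opt11: not dominated.
Opt12: dominated by Opt1 (stipend 31≥0, tuition 12≤52, duration 5≤5).

Opt1, Opt4, Opt5, Opt9, Opt10, Opt11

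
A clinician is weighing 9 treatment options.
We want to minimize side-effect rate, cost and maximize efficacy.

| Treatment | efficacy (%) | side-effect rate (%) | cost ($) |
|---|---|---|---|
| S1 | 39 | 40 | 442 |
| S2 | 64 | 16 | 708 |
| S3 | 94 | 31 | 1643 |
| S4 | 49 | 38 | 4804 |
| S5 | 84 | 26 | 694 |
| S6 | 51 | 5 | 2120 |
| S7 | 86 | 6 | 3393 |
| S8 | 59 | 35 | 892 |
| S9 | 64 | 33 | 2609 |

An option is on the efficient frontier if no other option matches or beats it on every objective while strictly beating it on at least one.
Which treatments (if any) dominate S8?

S2, S5

S2: efficacy 64≥59, side-effect rate 16≤35, cost 708≤892 — dominates S8.
S5: efficacy 84≥59, side-effect rate 26≤35, cost 694≤892 — dominates S8.
Others (S1, S3, S4, S6, S7, S9) are each worse than S8 on at least one objective.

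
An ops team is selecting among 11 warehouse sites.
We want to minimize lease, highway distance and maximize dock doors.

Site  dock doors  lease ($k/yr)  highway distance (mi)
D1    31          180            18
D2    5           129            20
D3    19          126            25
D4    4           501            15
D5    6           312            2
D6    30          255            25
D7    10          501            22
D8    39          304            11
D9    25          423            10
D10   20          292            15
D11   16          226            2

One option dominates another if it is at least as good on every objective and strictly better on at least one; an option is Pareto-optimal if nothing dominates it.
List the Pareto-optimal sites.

D1, D2, D3, D8, D9, D10, D11

D1: not dominated.
D2: not dominated.
D3: not dominated (best lease).
D4: dominated by D5 (dock doors 6≥4, lease 312≤501, highway distance 2≤15).
D5: dominated by D11 (dock doors 16≥6, lease 226≤312, highway distance 2≤2).
D6: dominated by D1 (dock doors 31≥30, lease 180≤255, highway distance 18≤25).
D7: dominated by D1 (dock doors 31≥10, lease 180≤501, highway distance 18≤22).
D8: not dominated (best dock doors).
D9: not dominated.
D10: not dominated.
D11: not dominated.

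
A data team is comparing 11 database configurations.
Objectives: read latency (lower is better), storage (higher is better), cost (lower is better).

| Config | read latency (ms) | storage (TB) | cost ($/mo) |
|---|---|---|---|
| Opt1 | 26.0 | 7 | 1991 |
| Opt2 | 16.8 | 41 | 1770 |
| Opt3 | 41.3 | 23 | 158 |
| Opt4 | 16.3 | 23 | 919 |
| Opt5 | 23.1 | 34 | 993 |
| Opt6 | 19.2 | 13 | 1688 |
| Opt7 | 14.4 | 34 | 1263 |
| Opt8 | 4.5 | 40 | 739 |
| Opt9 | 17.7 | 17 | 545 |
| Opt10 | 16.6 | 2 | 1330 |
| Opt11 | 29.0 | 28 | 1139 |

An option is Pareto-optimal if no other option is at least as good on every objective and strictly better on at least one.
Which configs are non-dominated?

Opt2, Opt3, Opt8, Opt9

Opt1: dominated by Opt2 (read latency 16.8≤26.0, storage 41≥7, cost 1770≤1991).
Opt2: not dominated (best storage).
Opt3: not dominated (best cost).
Opt4: dominated by Opt8 (read latency 4.5≤16.3, storage 40≥23, cost 739≤919).
Opt5: dominated by Opt8 (read latency 4.5≤23.1, storage 40≥34, cost 739≤993).
Opt6: dominated by Opt4 (read latency 16.3≤19.2, storage 23≥13, cost 919≤1688).
Opt7: dominated by Opt8 (read latency 4.5≤14.4, storage 40≥34, cost 739≤1263).
Opt8: not dominated (best read latency).
Opt9: not dominated.
Opt10: dominated by Opt4 (read latency 16.3≤16.6, storage 23≥2, cost 919≤1330).
Opt11: dominated by Opt5 (read latency 23.1≤29.0, storage 34≥28, cost 993≤1139).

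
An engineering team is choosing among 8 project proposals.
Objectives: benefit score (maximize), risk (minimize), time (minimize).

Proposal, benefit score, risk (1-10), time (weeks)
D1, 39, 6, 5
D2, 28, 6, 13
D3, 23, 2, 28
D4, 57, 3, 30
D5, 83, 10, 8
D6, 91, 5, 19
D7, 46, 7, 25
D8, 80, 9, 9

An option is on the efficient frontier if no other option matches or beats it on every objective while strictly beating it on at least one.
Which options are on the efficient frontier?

D1: not dominated (best time).
D2: dominated by D1 (benefit score 39≥28, risk 6≤6, time 5≤13).
D3: not dominated (best risk).
D4: not dominated.
D5: not dominated.
D6: not dominated (best benefit score).
D7: dominated by D6 (benefit score 91≥46, risk 5≤7, time 19≤25).
D8: not dominated.

D1, D3, D4, D5, D6, D8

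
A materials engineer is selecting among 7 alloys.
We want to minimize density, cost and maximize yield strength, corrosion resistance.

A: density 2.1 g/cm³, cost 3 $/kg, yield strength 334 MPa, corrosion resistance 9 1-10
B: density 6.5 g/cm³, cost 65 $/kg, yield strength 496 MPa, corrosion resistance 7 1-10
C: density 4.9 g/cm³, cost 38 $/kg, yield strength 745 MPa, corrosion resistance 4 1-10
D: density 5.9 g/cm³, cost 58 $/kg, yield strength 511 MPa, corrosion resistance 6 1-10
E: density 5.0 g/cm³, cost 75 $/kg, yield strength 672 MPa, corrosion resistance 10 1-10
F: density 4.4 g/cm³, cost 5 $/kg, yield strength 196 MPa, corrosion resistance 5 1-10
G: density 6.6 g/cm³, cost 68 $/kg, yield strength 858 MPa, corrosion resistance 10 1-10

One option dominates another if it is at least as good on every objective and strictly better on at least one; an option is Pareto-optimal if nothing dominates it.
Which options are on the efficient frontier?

A: not dominated (best density).
B: not dominated.
C: not dominated.
D: not dominated.
E: not dominated.
F: dominated by A (density 2.1≤4.4, cost 3≤5, yield strength 334≥196, corrosion resistance 9≥5).
G: not dominated (best yield strength).

A, B, C, D, E, G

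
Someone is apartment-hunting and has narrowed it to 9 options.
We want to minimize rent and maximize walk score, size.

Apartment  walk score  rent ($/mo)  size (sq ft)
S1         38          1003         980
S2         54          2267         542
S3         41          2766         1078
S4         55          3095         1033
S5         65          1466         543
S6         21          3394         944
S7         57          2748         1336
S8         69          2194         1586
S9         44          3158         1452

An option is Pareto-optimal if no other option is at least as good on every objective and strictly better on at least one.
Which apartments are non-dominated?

S1, S5, S8

S1: not dominated (best rent).
S2: dominated by S5 (walk score 65≥54, rent 1466≤2267, size 543≥542).
S3: dominated by S7 (walk score 57≥41, rent 2748≤2766, size 1336≥1078).
S4: dominated by S7 (walk score 57≥55, rent 2748≤3095, size 1336≥1033).
S5: not dominated.
S6: dominated by S1 (walk score 38≥21, rent 1003≤3394, size 980≥944).
S7: dominated by S8 (walk score 69≥57, rent 2194≤2748, size 1586≥1336).
S8: not dominated (best walk score).
S9: dominated by S8 (walk score 69≥44, rent 2194≤3158, size 1586≥1452).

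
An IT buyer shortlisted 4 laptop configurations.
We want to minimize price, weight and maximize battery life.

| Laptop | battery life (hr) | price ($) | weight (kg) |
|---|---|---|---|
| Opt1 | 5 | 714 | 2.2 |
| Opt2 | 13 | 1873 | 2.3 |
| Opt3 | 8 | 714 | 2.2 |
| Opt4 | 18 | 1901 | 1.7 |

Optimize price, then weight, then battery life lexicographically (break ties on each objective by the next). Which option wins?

First minimize price: best is 714, kept {Opt1, Opt3}.
Then minimize weight: best is 2.2, kept {Opt1, Opt3}.
Then maximize battery life: best is 8, kept {Opt3}.

Opt3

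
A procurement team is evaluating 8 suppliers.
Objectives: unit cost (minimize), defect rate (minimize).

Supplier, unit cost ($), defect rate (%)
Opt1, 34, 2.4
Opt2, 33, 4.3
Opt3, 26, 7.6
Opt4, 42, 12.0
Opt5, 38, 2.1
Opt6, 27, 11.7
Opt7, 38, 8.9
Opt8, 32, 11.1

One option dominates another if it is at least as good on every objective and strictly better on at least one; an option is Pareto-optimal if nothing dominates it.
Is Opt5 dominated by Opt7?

Opt7 vs Opt5: Opt7 is worse on defect rate (8.9 vs 2.1), so it does not dominate Opt5.

No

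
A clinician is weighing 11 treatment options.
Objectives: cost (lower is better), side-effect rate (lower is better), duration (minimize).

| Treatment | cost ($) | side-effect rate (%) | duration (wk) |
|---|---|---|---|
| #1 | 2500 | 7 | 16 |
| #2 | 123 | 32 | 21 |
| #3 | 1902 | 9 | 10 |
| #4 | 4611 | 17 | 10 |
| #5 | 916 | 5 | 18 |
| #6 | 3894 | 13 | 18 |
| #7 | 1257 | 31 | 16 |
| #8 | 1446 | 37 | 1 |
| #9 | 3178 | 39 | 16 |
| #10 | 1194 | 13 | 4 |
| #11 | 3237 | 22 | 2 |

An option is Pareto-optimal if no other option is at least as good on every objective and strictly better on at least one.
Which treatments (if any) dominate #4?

#3, #10

#3: cost 1902≤4611, side-effect rate 9≤17, duration 10≤10 — dominates #4.
#10: cost 1194≤4611, side-effect rate 13≤17, duration 4≤10 — dominates #4.
Others (#1, #2, #5, #6, #7, #8, #9, #11) are each worse than #4 on at least one objective.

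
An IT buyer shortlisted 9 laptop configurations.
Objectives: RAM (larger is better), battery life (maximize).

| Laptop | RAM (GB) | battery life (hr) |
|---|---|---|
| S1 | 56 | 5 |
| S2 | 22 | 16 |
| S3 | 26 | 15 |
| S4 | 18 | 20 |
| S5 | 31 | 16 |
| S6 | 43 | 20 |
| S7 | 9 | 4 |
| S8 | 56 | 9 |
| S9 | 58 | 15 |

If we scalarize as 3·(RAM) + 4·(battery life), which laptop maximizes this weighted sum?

S9

S1: 3·56 + 4·5 = 188
S2: 3·22 + 4·16 = 130
S3: 3·26 + 4·15 = 138
S4: 3·18 + 4·20 = 134
S5: 3·31 + 4·16 = 157
S6: 3·43 + 4·20 = 209
S7: 3·9 + 4·4 = 43
S8: 3·56 + 4·9 = 204
S9: 3·58 + 4·15 = 234
Highest: S9 at 234.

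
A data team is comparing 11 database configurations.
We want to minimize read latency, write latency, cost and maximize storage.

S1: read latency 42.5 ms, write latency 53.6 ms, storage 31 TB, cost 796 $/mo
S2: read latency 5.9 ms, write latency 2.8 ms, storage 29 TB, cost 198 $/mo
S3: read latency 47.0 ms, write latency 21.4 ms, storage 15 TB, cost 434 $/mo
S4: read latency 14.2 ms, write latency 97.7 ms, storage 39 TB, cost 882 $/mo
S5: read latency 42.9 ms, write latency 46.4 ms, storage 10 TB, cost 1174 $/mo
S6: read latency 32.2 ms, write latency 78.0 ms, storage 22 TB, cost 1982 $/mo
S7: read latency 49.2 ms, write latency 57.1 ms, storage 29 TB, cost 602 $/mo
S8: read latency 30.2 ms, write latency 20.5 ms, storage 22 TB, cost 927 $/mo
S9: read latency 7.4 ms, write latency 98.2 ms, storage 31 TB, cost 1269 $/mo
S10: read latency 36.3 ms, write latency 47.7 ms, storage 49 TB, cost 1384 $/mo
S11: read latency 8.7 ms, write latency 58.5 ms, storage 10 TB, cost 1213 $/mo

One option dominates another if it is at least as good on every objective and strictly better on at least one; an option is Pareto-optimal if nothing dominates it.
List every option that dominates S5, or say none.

S2, S8

S2: read latency 5.9≤42.9, write latency 2.8≤46.4, storage 29≥10, cost 198≤1174 — dominates S5.
S8: read latency 30.2≤42.9, write latency 20.5≤46.4, storage 22≥10, cost 927≤1174 — dominates S5.
Others (S1, S3, S4, S6, S7, S9, S10, S11) are each worse than S5 on at least one objective.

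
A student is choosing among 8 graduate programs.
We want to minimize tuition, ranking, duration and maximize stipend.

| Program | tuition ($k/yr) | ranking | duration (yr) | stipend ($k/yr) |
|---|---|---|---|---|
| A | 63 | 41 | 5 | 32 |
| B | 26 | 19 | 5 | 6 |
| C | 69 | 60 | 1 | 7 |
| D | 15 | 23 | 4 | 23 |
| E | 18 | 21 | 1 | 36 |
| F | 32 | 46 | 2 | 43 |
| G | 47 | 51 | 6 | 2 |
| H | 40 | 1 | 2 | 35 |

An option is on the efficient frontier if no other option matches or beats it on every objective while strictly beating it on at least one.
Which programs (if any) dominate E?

A: worse on tuition (63 vs 18).
B: worse on tuition (26 vs 18).
C: worse on tuition (69 vs 18).
D: worse on ranking (23 vs 21).
F: worse on tuition (32 vs 18).
G: worse on tuition (47 vs 18).
H: worse on tuition (40 vs 18).
No option dominates E.

none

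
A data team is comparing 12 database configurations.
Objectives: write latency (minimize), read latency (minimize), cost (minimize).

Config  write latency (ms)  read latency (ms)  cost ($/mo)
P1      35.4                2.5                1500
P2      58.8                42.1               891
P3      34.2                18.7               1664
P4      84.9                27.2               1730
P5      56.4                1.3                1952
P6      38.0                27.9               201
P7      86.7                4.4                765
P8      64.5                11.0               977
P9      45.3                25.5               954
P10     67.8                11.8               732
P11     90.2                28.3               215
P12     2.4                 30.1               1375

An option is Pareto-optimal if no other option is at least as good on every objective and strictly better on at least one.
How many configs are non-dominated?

9

P1: not dominated.
P2: dominated by P6 (write latency 38.0≤58.8, read latency 27.9≤42.1, cost 201≤891).
P3: not dominated.
P4: dominated by P1 (write latency 35.4≤84.9, read latency 2.5≤27.2, cost 1500≤1730).
P5: not dominated (best read latency).
P6: not dominated (best cost).
P7: not dominated.
P8: not dominated.
P9: not dominated.
P10: not dominated.
P11: dominated by P6 (write latency 38.0≤90.2, read latency 27.9≤28.3, cost 201≤215).
P12: not dominated (best write latency).
Pareto-optimal: P1, P3, P5, P6, P7, P8, P9, P10, P12 → 9.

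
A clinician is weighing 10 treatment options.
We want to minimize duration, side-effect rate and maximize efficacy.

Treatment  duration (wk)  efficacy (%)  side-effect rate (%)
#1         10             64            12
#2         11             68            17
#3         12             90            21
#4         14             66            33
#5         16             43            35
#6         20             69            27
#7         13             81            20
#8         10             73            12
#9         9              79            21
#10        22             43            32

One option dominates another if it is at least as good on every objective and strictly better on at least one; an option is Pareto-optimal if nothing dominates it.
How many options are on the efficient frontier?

4

#1: dominated by #8 (duration 10≤10, efficacy 73≥64, side-effect rate 12≤12).
#2: dominated by #8 (duration 10≤11, efficacy 73≥68, side-effect rate 12≤17).
#3: not dominated (best efficacy).
#4: dominated by #2 (duration 11≤14, efficacy 68≥66, side-effect rate 17≤33).
#5: dominated by #1 (duration 10≤16, efficacy 64≥43, side-effect rate 12≤35).
#6: dominated by #3 (duration 12≤20, efficacy 90≥69, side-effect rate 21≤27).
#7: not dominated.
#8: not dominated.
#9: not dominated (best duration).
#10: dominated by #1 (duration 10≤22, efficacy 64≥43, side-effect rate 12≤32).
Pareto-optimal: #3, #7, #8, #9 → 4.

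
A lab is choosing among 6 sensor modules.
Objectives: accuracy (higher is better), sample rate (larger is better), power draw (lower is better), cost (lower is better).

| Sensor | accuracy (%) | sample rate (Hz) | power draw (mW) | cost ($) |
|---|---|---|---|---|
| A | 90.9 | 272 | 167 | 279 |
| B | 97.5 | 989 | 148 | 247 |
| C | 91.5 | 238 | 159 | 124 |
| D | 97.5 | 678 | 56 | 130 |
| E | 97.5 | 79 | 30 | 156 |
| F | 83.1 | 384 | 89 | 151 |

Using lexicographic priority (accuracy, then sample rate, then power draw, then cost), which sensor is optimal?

B

First maximize accuracy: best is 97.5, kept {B, D, E}.
Then maximize sample rate: best is 989, kept {B}.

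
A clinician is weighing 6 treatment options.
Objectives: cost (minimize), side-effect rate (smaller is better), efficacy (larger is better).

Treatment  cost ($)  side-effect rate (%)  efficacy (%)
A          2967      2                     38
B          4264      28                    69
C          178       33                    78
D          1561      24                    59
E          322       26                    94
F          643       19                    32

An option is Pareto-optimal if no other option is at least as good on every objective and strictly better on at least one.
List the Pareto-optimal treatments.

A, C, D, E, F

A: not dominated (best side-effect rate).
B: dominated by E (cost 322≤4264, side-effect rate 26≤28, efficacy 94≥69).
C: not dominated (best cost).
D: not dominated.
E: not dominated (best efficacy).
F: not dominated.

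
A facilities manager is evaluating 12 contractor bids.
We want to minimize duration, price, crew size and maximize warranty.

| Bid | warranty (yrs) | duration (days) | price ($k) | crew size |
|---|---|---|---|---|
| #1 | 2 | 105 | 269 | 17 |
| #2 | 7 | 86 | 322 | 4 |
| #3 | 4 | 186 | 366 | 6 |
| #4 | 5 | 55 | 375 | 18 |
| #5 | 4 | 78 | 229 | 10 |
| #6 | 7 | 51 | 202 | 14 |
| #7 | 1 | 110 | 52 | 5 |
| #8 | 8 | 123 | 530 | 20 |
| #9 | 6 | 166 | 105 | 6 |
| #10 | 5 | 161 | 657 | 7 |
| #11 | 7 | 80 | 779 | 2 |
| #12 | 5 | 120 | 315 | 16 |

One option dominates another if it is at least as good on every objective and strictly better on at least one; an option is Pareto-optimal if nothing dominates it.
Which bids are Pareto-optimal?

#2, #5, #6, #7, #8, #9, #11

#1: dominated by #5 (warranty 4≥2, duration 78≤105, price 229≤269, crew size 10≤17).
#2: not dominated.
#3: dominated by #2 (warranty 7≥4, duration 86≤186, price 322≤366, crew size 4≤6).
#4: dominated by #6 (warranty 7≥5, duration 51≤55, price 202≤375, crew size 14≤18).
#5: not dominated.
#6: not dominated (best duration).
#7: not dominated (best price).
#8: not dominated (best warranty).
#9: not dominated.
#10: dominated by #2 (warranty 7≥5, duration 86≤161, price 322≤657, crew size 4≤7).
#11: not dominated (best crew size).
#12: dominated by #6 (warranty 7≥5, duration 51≤120, price 202≤315, crew size 14≤16).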